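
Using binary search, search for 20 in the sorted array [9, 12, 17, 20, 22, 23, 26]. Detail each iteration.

Binary search for 20 in [9, 12, 17, 20, 22, 23, 26]:

lo=0, hi=6, mid=3, arr[mid]=20 -> Found target at index 3!

Binary search finds 20 at index 3 after 1 comparisons. The search repeatedly halves the search space by comparing with the middle element.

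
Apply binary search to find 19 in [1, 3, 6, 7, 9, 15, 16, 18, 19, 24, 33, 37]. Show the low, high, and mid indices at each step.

Binary search for 19 in [1, 3, 6, 7, 9, 15, 16, 18, 19, 24, 33, 37]:

lo=0, hi=11, mid=5, arr[mid]=15 -> 15 < 19, search right half
lo=6, hi=11, mid=8, arr[mid]=19 -> Found target at index 8!

Binary search finds 19 at index 8 after 2 comparisons. The search repeatedly halves the search space by comparing with the middle element.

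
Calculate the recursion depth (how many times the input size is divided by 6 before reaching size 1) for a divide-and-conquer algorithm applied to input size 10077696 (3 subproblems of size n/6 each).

For divide and conquer with division factor 6:

Problem sizes at each level:
Level 0: 10077696
Level 1: 1679616
Level 2: 279936
Level 3: 46656
Level 4: 7776
Level 5: 1296
Level 6: 216
Level 7: 36
Level 8: 6
Level 9: 1

The root is level 0 and the size-1 base case is level 9 (the tree spans levels 0 through 9, i.e. 10 levels counting the root), so the depth is the number of divisions: log_6(10077696) = 9

The recursion tree depth is log_6(10077696) = 9. At each level, the problem size is divided by 6, so it takes 9 divisions to reduce to a base case of size 1. The algorithm makes 3 recursive calls at each level.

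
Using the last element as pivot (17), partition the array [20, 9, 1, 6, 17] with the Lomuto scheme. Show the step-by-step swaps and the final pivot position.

Lomuto partition with pivot = 17:

Initial array: [20, 9, 1, 6, 17]

arr[0]=20 > 17: no swap
arr[1]=9 <= 17: swap with position 0, array becomes [9, 20, 1, 6, 17]
arr[2]=1 <= 17: swap with position 1, array becomes [9, 1, 20, 6, 17]
arr[3]=6 <= 17: swap with position 2, array becomes [9, 1, 6, 20, 17]

Place pivot at position 3: [9, 1, 6, 17, 20]
Pivot position: 3

After partitioning with pivot 17, the array becomes [9, 1, 6, 17, 20]. The pivot is placed at index 3. All elements to the left of the pivot are <= 17, and all elements to the right are > 17.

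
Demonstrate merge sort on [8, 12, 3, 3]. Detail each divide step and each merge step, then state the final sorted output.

Merge sort trace:

Split: [8, 12, 3, 3] -> [8, 12] and [3, 3]
  Split: [8, 12] -> [8] and [12]
  Merge: [8] + [12] -> [8, 12]
  Split: [3, 3] -> [3] and [3]
  Merge: [3] + [3] -> [3, 3]
Merge: [8, 12] + [3, 3] -> [3, 3, 8, 12]

Final sorted array: [3, 3, 8, 12]

The merge sort proceeds by recursively splitting the array and merging sorted halves.
After all merges, the sorted array is [3, 3, 8, 12].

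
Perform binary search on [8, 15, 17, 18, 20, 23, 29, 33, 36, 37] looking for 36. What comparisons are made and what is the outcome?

Binary search for 36 in [8, 15, 17, 18, 20, 23, 29, 33, 36, 37]:

lo=0, hi=9, mid=4, arr[mid]=20 -> 20 < 36, search right half
lo=5, hi=9, mid=7, arr[mid]=33 -> 33 < 36, search right half
lo=8, hi=9, mid=8, arr[mid]=36 -> Found target at index 8!

Binary search finds 36 at index 8 after 3 comparisons. The search repeatedly halves the search space by comparing with the middle element.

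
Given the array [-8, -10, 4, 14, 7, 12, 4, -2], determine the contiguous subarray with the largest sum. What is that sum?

Using Kadane's algorithm on [-8, -10, 4, 14, 7, 12, 4, -2]:

Scanning through the array:
Position 1 (value -10): max_ending_here = -10, max_so_far = -8
Position 2 (value 4): max_ending_here = 4, max_so_far = 4
Position 3 (value 14): max_ending_here = 18, max_so_far = 18
Position 4 (value 7): max_ending_here = 25, max_so_far = 25
Position 5 (value 12): max_ending_here = 37, max_so_far = 37
Position 6 (value 4): max_ending_here = 41, max_so_far = 41
Position 7 (value -2): max_ending_here = 39, max_so_far = 41

Maximum subarray: [4, 14, 7, 12, 4]
Maximum sum: 41

The maximum subarray is [4, 14, 7, 12, 4] with sum 41. This subarray runs from index 2 to index 6.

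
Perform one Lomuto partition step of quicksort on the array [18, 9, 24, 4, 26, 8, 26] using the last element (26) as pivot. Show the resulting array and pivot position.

Lomuto partition with pivot = 26:

Initial array: [18, 9, 24, 4, 26, 8, 26]

arr[0]=18 <= 26: swap with position 0, array becomes [18, 9, 24, 4, 26, 8, 26]
arr[1]=9 <= 26: swap with position 1, array becomes [18, 9, 24, 4, 26, 8, 26]
arr[2]=24 <= 26: swap with position 2, array becomes [18, 9, 24, 4, 26, 8, 26]
arr[3]=4 <= 26: swap with position 3, array becomes [18, 9, 24, 4, 26, 8, 26]
arr[4]=26 <= 26: swap with position 4, array becomes [18, 9, 24, 4, 26, 8, 26]
arr[5]=8 <= 26: swap with position 5, array becomes [18, 9, 24, 4, 26, 8, 26]

Place pivot at position 6: [18, 9, 24, 4, 26, 8, 26]
Pivot position: 6

After partitioning with pivot 26, the array becomes [18, 9, 24, 4, 26, 8, 26]. The pivot is placed at index 6. All elements to the left of the pivot are <= 26, and all elements to the right are > 26.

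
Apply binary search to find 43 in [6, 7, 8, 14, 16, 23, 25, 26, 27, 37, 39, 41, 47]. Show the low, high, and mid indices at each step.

Binary search for 43 in [6, 7, 8, 14, 16, 23, 25, 26, 27, 37, 39, 41, 47]:

lo=0, hi=12, mid=6, arr[mid]=25 -> 25 < 43, search right half
lo=7, hi=12, mid=9, arr[mid]=37 -> 37 < 43, search right half
lo=10, hi=12, mid=11, arr[mid]=41 -> 41 < 43, search right half
lo=12, hi=12, mid=12, arr[mid]=47 -> 47 > 43, search left half
lo=12 > hi=11, target 43 not found

Binary search determines that 43 is not in the array after 4 comparisons. The search space was exhausted without finding the target.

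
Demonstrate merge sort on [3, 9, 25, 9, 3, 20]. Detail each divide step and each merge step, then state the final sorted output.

Merge sort trace:

Split: [3, 9, 25, 9, 3, 20] -> [3, 9, 25] and [9, 3, 20]
  Split: [3, 9, 25] -> [3] and [9, 25]
    Split: [9, 25] -> [9] and [25]
    Merge: [9] + [25] -> [9, 25]
  Merge: [3] + [9, 25] -> [3, 9, 25]
  Split: [9, 3, 20] -> [9] and [3, 20]
    Split: [3, 20] -> [3] and [20]
    Merge: [3] + [20] -> [3, 20]
  Merge: [9] + [3, 20] -> [3, 9, 20]
Merge: [3, 9, 25] + [3, 9, 20] -> [3, 3, 9, 9, 20, 25]

Final sorted array: [3, 3, 9, 9, 20, 25]

The merge sort proceeds by recursively splitting the array and merging sorted halves.
After all merges, the sorted array is [3, 3, 9, 9, 20, 25].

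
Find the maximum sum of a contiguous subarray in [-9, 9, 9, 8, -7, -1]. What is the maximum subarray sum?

Using Kadane's algorithm on [-9, 9, 9, 8, -7, -1]:

Scanning through the array:
Position 1 (value 9): max_ending_here = 9, max_so_far = 9
Position 2 (value 9): max_ending_here = 18, max_so_far = 18
Position 3 (value 8): max_ending_here = 26, max_so_far = 26
Position 4 (value -7): max_ending_here = 19, max_so_far = 26
Position 5 (value -1): max_ending_here = 18, max_so_far = 26

Maximum subarray: [9, 9, 8]
Maximum sum: 26

The maximum subarray is [9, 9, 8] with sum 26. This subarray runs from index 1 to index 3.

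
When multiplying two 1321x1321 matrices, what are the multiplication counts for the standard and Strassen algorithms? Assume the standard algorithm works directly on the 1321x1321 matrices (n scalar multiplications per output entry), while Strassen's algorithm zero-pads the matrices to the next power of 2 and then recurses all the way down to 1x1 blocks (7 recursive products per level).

Matrix multiplication for 1321x1321 matrices:

Strassen's algorithm requires power-of-2 dimensions. Pad 1321x1321 to 2048x2048 (next power of 2).

Standard algorithm: 1321^3 = 2305199161 multiplications
Strassen's algorithm: 7^(log2(2048)) = 7^11 = 1977326743 multiplications
Savings: 2305199161 - 1977326743 = 327872418 multiplications

Standard: 2305199161 multiplications (1321^3). Strassen: 1977326743 multiplications (7^11, after padding to 2048x2048). Strassen reduces 8 recursive multiplications to 7 at each level.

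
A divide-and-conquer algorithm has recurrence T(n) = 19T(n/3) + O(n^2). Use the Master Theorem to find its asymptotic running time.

Master Theorem for T(n) = 19T(n/3) + O(n^2):

a = 19, b = 3, c = 2
log_b(a) = log_3(19) = 2.6801

Case 1: c = 2 < log_3(19) = 2.6801
T(n) = O(n^(log_3 19))

For T(n) = 19T(n/3) + O(n^2): log_3(19) = 2.6801. This is Case 1 of the Master Theorem (c < log_b(a), work dominated by leaves), giving O(n^(log_3 19)).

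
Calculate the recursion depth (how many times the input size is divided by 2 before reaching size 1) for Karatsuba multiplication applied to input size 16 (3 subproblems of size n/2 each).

For divide and conquer with division factor 2:

Problem sizes at each level:
Level 0: 16
Level 1: 8
Level 2: 4
Level 3: 2
Level 4: 1

The root is level 0 and the size-1 base case is level 4 (the tree spans levels 0 through 4, i.e. 5 levels counting the root), so the depth is the number of divisions: log_2(16) = 4

The recursion tree depth is log_2(16) = 4. At each level, the problem size is divided by 2, so it takes 4 divisions to reduce to a base case of size 1. The algorithm makes 3 recursive calls at each level.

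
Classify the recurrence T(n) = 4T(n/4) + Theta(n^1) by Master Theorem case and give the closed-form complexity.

Master Theorem for T(n) = 4T(n/4) + O(n^1):

a = 4, b = 4, c = 1
log_b(a) = log_4(4) = 1.0000

Case 2: c = 1 = log_4(4) = 1.0000
T(n) = O(n^1 log n) = O(n log n)

For T(n) = 4T(n/4) + O(n^1): log_4(4) = 1.0000. This is Case 2 of the Master Theorem (c = log_b(a), equal work at all levels), giving O(n log n).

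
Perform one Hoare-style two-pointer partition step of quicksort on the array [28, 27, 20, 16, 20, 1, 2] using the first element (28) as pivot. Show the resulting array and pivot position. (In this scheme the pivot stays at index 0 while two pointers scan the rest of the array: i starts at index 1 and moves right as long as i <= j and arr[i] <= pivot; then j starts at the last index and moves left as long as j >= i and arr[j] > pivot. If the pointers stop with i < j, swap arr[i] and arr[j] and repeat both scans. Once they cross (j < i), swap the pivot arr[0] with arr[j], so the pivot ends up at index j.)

Hoare-style two-pointer partition with pivot = 28:

Initial array: [28, 27, 20, 16, 20, 1, 2]

Pointers start at i = 1, j = 6.
i ends at 7, j ends at 6: the pointers have crossed (j < i), so scanning stops.

Swap pivot arr[0] with arr[6] to place pivot at position 6: [2, 27, 20, 16, 20, 1, 28]
Pivot position: 6

After partitioning with pivot 28, the array becomes [2, 27, 20, 16, 20, 1, 28]. The pivot is placed at index 6. All elements to the left of the pivot are <= 28, and all elements to the right are > 28.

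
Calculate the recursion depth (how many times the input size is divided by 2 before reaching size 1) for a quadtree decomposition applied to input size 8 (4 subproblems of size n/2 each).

For divide and conquer with division factor 2:

Problem sizes at each level:
Level 0: 8
Level 1: 4
Level 2: 2
Level 3: 1

The root is level 0 and the size-1 base case is level 3 (the tree spans levels 0 through 3, i.e. 4 levels counting the root), so the depth is the number of divisions: log_2(8) = 3

The recursion tree depth is log_2(8) = 3. At each level, the problem size is divided by 2, so it takes 3 divisions to reduce to a base case of size 1. The algorithm makes 4 recursive calls at each level.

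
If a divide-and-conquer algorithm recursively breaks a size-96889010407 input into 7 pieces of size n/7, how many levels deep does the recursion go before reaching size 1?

For divide and conquer with division factor 7:

Problem sizes at each level:
Level 0: 96889010407
Level 1: 13841287201
Level 2: 1977326743
Level 3: 282475249
Level 4: 40353607
Level 5: 5764801
Level 6: 823543
Level 7: 117649
Level 8: 16807
Level 9: 2401
Level 10: 343
Level 11: 49
Level 12: 7
Level 13: 1

The root is level 0 and the size-1 base case is level 13 (the tree spans levels 0 through 13, i.e. 14 levels counting the root), so the depth is the number of divisions: log_7(96889010407) = 13

The recursion tree depth is log_7(96889010407) = 13. At each level, the problem size is divided by 7, so it takes 13 divisions to reduce to a base case of size 1. The algorithm makes 7 recursive calls at each level.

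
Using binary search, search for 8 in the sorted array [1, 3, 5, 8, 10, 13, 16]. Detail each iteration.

Binary search for 8 in [1, 3, 5, 8, 10, 13, 16]:

lo=0, hi=6, mid=3, arr[mid]=8 -> Found target at index 3!

Binary search finds 8 at index 3 after 1 comparisons. The search repeatedly halves the search space by comparing with the middle element.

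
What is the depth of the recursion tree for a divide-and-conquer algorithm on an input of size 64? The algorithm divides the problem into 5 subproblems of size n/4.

For divide and conquer with division factor 4:

Problem sizes at each level:
Level 0: 64
Level 1: 16
Level 2: 4
Level 3: 1

The root is level 0 and the size-1 base case is level 3 (the tree spans levels 0 through 3, i.e. 4 levels counting the root), so the depth is the number of divisions: log_4(64) = 3

The recursion tree depth is log_4(64) = 3. At each level, the problem size is divided by 4, so it takes 3 divisions to reduce to a base case of size 1. The algorithm makes 5 recursive calls at each level.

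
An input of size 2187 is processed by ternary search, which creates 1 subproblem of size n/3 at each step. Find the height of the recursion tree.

For divide and conquer with division factor 3:

Problem sizes at each level:
Level 0: 2187
Level 1: 729
Level 2: 243
Level 3: 81
Level 4: 27
Level 5: 9
Level 6: 3
Level 7: 1

The root is level 0 and the size-1 base case is level 7 (the tree spans levels 0 through 7, i.e. 8 levels counting the root), so the depth is the number of divisions: log_3(2187) = 7

The recursion tree depth is log_3(2187) = 7. At each level, the problem size is divided by 3, so it takes 7 divisions to reduce to a base case of size 1. The algorithm makes 1 recursive call at each level.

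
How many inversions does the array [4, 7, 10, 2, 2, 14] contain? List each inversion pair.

Finding inversions in [4, 7, 10, 2, 2, 14]:

(0, 3): arr[0]=4 > arr[3]=2
(0, 4): arr[0]=4 > arr[4]=2
(1, 3): arr[1]=7 > arr[3]=2
(1, 4): arr[1]=7 > arr[4]=2
(2, 3): arr[2]=10 > arr[3]=2
(2, 4): arr[2]=10 > arr[4]=2

Total inversions: 6

The array has 6 inversion(s): (0,3), (0,4), (1,3), (1,4), (2,3), (2,4). Each pair (i,j) satisfies i < j and arr[i] > arr[j].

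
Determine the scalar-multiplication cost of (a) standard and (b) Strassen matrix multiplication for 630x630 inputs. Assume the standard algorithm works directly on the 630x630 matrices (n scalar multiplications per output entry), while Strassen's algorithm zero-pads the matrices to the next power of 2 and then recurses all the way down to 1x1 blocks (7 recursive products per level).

Matrix multiplication for 630x630 matrices:

Strassen's algorithm requires power-of-2 dimensions. Pad 630x630 to 1024x1024 (next power of 2).

Standard algorithm: 630^3 = 250047000 multiplications
Strassen's algorithm: 7^(log2(1024)) = 7^10 = 282475249 multiplications
Difference: 250047000 - 282475249 = -32428249 (Strassen uses MORE here due to padding overhead — for small or just-over-power-of-2 n, padding can outweigh the per-level savings)

Standard: 250047000 multiplications (630^3). Strassen: 282475249 multiplications (7^10, after padding to 1024x1024). Strassen reduces 8 recursive multiplications to 7 at each level.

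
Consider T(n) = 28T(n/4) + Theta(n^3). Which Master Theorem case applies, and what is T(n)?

Master Theorem for T(n) = 28T(n/4) + O(n^3):

a = 28, b = 4, c = 3
log_b(a) = log_4(28) = 2.4037

Case 3: c = 3 > log_4(28) = 2.4037
T(n) = O(n^3) = O(n^3)

For T(n) = 28T(n/4) + O(n^3): log_4(28) = 2.4037. This is Case 3 of the Master Theorem (c > log_b(a), work dominated by root), giving O(n^3).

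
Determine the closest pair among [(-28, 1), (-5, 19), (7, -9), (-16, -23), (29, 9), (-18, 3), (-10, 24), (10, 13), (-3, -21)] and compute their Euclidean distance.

Computing all pairwise distances among 9 points:

d((-28, 1), (-5, 19)) = 29.2062
d((-28, 1), (7, -9)) = 36.4005
d((-28, 1), (-16, -23)) = 26.8328
d((-28, 1), (29, 9)) = 57.5587
d((-28, 1), (-18, 3)) = 10.198
d((-28, 1), (-10, 24)) = 29.2062
d((-28, 1), (10, 13)) = 39.8497
d((-28, 1), (-3, -21)) = 33.3017
d((-5, 19), (7, -9)) = 30.4631
d((-5, 19), (-16, -23)) = 43.4166
d((-5, 19), (29, 9)) = 35.4401
d((-5, 19), (-18, 3)) = 20.6155
d((-5, 19), (-10, 24)) = 7.0711 <-- minimum
d((-5, 19), (10, 13)) = 16.1555
d((-5, 19), (-3, -21)) = 40.05
d((7, -9), (-16, -23)) = 26.9258
d((7, -9), (29, 9)) = 28.4253
d((7, -9), (-18, 3)) = 27.7308
d((7, -9), (-10, 24)) = 37.1214
d((7, -9), (10, 13)) = 22.2036
d((7, -9), (-3, -21)) = 15.6205
d((-16, -23), (29, 9)) = 55.2178
d((-16, -23), (-18, 3)) = 26.0768
d((-16, -23), (-10, 24)) = 47.3814
d((-16, -23), (10, 13)) = 44.4072
d((-16, -23), (-3, -21)) = 13.1529
d((29, 9), (-18, 3)) = 47.3814
d((29, 9), (-10, 24)) = 41.7852
d((29, 9), (10, 13)) = 19.4165
d((29, 9), (-3, -21)) = 43.8634
d((-18, 3), (-10, 24)) = 22.4722
d((-18, 3), (10, 13)) = 29.7321
d((-18, 3), (-3, -21)) = 28.3019
d((-10, 24), (10, 13)) = 22.8254
d((-10, 24), (-3, -21)) = 45.5412
d((10, 13), (-3, -21)) = 36.4005

Closest pair: (-5, 19) and (-10, 24) with distance 7.0711

The closest pair is (-5, 19) and (-10, 24) with Euclidean distance 7.0711. For 9 points, brute-force pairwise comparison is shown above. For large n, the divide-and-conquer algorithm (sort by x, recurse on halves, check the dividing strip) achieves O(n log n).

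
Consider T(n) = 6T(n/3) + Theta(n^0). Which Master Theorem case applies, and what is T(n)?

Master Theorem for T(n) = 6T(n/3) + O(n^0):

a = 6, b = 3, c = 0
log_b(a) = log_3(6) = 1.6309

Case 1: c = 0 < log_3(6) = 1.6309
T(n) = O(n^(log_3 6))

For T(n) = 6T(n/3) + O(n^0): log_3(6) = 1.6309. This is Case 1 of the Master Theorem (c < log_b(a), work dominated by leaves), giving O(n^(log_3 6)).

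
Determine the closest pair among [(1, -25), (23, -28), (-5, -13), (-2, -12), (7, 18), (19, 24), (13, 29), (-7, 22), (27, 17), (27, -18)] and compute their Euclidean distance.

Computing all pairwise distances among 10 points:

d((1, -25), (23, -28)) = 22.2036
d((1, -25), (-5, -13)) = 13.4164
d((1, -25), (-2, -12)) = 13.3417
d((1, -25), (7, 18)) = 43.4166
d((1, -25), (19, 24)) = 52.2015
d((1, -25), (13, 29)) = 55.3173
d((1, -25), (-7, 22)) = 47.676
d((1, -25), (27, 17)) = 49.3964
d((1, -25), (27, -18)) = 26.9258
d((23, -28), (-5, -13)) = 31.7648
d((23, -28), (-2, -12)) = 29.6816
d((23, -28), (7, 18)) = 48.7032
d((23, -28), (19, 24)) = 52.1536
d((23, -28), (13, 29)) = 57.8705
d((23, -28), (-7, 22)) = 58.3095
d((23, -28), (27, 17)) = 45.1774
d((23, -28), (27, -18)) = 10.7703
d((-5, -13), (-2, -12)) = 3.1623 <-- minimum
d((-5, -13), (7, 18)) = 33.2415
d((-5, -13), (19, 24)) = 44.1022
d((-5, -13), (13, 29)) = 45.6946
d((-5, -13), (-7, 22)) = 35.0571
d((-5, -13), (27, 17)) = 43.8634
d((-5, -13), (27, -18)) = 32.3883
d((-2, -12), (7, 18)) = 31.3209
d((-2, -12), (19, 24)) = 41.6773
d((-2, -12), (13, 29)) = 43.6578
d((-2, -12), (-7, 22)) = 34.3657
d((-2, -12), (27, 17)) = 41.0122
d((-2, -12), (27, -18)) = 29.6142
d((7, 18), (19, 24)) = 13.4164
d((7, 18), (13, 29)) = 12.53
d((7, 18), (-7, 22)) = 14.5602
d((7, 18), (27, 17)) = 20.025
d((7, 18), (27, -18)) = 41.1825
d((19, 24), (13, 29)) = 7.8102
d((19, 24), (-7, 22)) = 26.0768
d((19, 24), (27, 17)) = 10.6301
d((19, 24), (27, -18)) = 42.7551
d((13, 29), (-7, 22)) = 21.1896
d((13, 29), (27, 17)) = 18.4391
d((13, 29), (27, -18)) = 49.0408
d((-7, 22), (27, 17)) = 34.3657
d((-7, 22), (27, -18)) = 52.4976
d((27, 17), (27, -18)) = 35.0

Closest pair: (-5, -13) and (-2, -12) with distance 3.1623

The closest pair is (-5, -13) and (-2, -12) with Euclidean distance 3.1623. For 10 points, brute-force pairwise comparison is shown above. For large n, the divide-and-conquer algorithm (sort by x, recurse on halves, check the dividing strip) achieves O(n log n).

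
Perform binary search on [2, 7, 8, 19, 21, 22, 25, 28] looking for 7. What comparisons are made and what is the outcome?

Binary search for 7 in [2, 7, 8, 19, 21, 22, 25, 28]:

lo=0, hi=7, mid=3, arr[mid]=19 -> 19 > 7, search left half
lo=0, hi=2, mid=1, arr[mid]=7 -> Found target at index 1!

Binary search finds 7 at index 1 after 2 comparisons. The search repeatedly halves the search space by comparing with the middle element.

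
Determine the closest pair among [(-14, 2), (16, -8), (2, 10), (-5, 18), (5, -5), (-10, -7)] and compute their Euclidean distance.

Computing all pairwise distances among 6 points:

d((-14, 2), (16, -8)) = 31.6228
d((-14, 2), (2, 10)) = 17.8885
d((-14, 2), (-5, 18)) = 18.3576
d((-14, 2), (5, -5)) = 20.2485
d((-14, 2), (-10, -7)) = 9.8489 <-- minimum
d((16, -8), (2, 10)) = 22.8035
d((16, -8), (-5, 18)) = 33.4215
d((16, -8), (5, -5)) = 11.4018
d((16, -8), (-10, -7)) = 26.0192
d((2, 10), (-5, 18)) = 10.6301
d((2, 10), (5, -5)) = 15.2971
d((2, 10), (-10, -7)) = 20.8087
d((-5, 18), (5, -5)) = 25.0799
d((-5, 18), (-10, -7)) = 25.4951
d((5, -5), (-10, -7)) = 15.1327

Closest pair: (-14, 2) and (-10, -7) with distance 9.8489

The closest pair is (-14, 2) and (-10, -7) with Euclidean distance 9.8489. For 6 points, brute-force pairwise comparison is shown above. For large n, the divide-and-conquer algorithm (sort by x, recurse on halves, check the dividing strip) achieves O(n log n).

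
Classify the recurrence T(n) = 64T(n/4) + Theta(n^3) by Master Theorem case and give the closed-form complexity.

Master Theorem for T(n) = 64T(n/4) + O(n^3):

a = 64, b = 4, c = 3
log_b(a) = log_4(64) = 3.0000

Case 2: c = 3 = log_4(64) = 3.0000
T(n) = O(n^3 log n) = O(n^3 log n)

For T(n) = 64T(n/4) + O(n^3): log_4(64) = 3.0000. This is Case 2 of the Master Theorem (c = log_b(a), equal work at all levels), giving O(n^3 log n).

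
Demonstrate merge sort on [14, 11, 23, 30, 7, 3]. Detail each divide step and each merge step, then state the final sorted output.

Merge sort trace:

Split: [14, 11, 23, 30, 7, 3] -> [14, 11, 23] and [30, 7, 3]
  Split: [14, 11, 23] -> [14] and [11, 23]
    Split: [11, 23] -> [11] and [23]
    Merge: [11] + [23] -> [11, 23]
  Merge: [14] + [11, 23] -> [11, 14, 23]
  Split: [30, 7, 3] -> [30] and [7, 3]
    Split: [7, 3] -> [7] and [3]
    Merge: [7] + [3] -> [3, 7]
  Merge: [30] + [3, 7] -> [3, 7, 30]
Merge: [11, 14, 23] + [3, 7, 30] -> [3, 7, 11, 14, 23, 30]

Final sorted array: [3, 7, 11, 14, 23, 30]

The merge sort proceeds by recursively splitting the array and merging sorted halves.
After all merges, the sorted array is [3, 7, 11, 14, 23, 30].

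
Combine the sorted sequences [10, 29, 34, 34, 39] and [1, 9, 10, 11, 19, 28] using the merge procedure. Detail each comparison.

Merging process:

Compare 10 vs 1: take 1 from right. Merged: [1]
Compare 10 vs 9: take 9 from right. Merged: [1, 9]
Compare 10 vs 10: take 10 from left. Merged: [1, 9, 10]
Compare 29 vs 10: take 10 from right. Merged: [1, 9, 10, 10]
Compare 29 vs 11: take 11 from right. Merged: [1, 9, 10, 10, 11]
Compare 29 vs 19: take 19 from right. Merged: [1, 9, 10, 10, 11, 19]
Compare 29 vs 28: take 28 from right. Merged: [1, 9, 10, 10, 11, 19, 28]
Append remaining from left: [29, 34, 34, 39]. Merged: [1, 9, 10, 10, 11, 19, 28, 29, 34, 34, 39]

Final merged array: [1, 9, 10, 10, 11, 19, 28, 29, 34, 34, 39]
Total comparisons: 7

The merged array is [1, 9, 10, 10, 11, 19, 28, 29, 34, 34, 39], requiring 7 comparisons. The merge step runs in O(n) time where n is the total number of elements.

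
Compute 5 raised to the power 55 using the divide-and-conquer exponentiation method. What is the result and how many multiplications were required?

Computing 5^55 by squaring (build up from 5^1; each line after the first costs one multiplication):

5^1 = 5
5^2 = (5^1)^2 = 5^2 = 25
5^3 = 5 * 5^2 = 5 * 25 = 125
5^6 = (5^3)^2 = 125^2 = 15625
5^12 = (5^6)^2 = 15625^2 = 244140625
5^13 = 5 * 5^12 = 5 * 244140625 = 1220703125
5^26 = (5^13)^2 = 1220703125^2 = 1490116119384765625
5^27 = 5 * 5^26 = 5 * 1490116119384765625 = 7450580596923828125
5^54 = (5^27)^2 = 7450580596923828125^2 = 55511151231257827021181583404541015625
5^55 = 5 * 5^54 = 5 * 55511151231257827021181583404541015625 = 277555756156289135105907917022705078125

Result: 277555756156289135105907917022705078125
Multiplications needed: 9 (9 lines after 5^1)

5^55 = 277555756156289135105907917022705078125. Using exponentiation by squaring, this requires 9 multiplications. The key idea: if the exponent is even, square the half-power; if odd, multiply by the base once.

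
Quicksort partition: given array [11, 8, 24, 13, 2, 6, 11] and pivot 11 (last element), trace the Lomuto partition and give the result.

Lomuto partition with pivot = 11:

Initial array: [11, 8, 24, 13, 2, 6, 11]

arr[0]=11 <= 11: swap with position 0, array becomes [11, 8, 24, 13, 2, 6, 11]
arr[1]=8 <= 11: swap with position 1, array becomes [11, 8, 24, 13, 2, 6, 11]
arr[2]=24 > 11: no swap
arr[3]=13 > 11: no swap
arr[4]=2 <= 11: swap with position 2, array becomes [11, 8, 2, 13, 24, 6, 11]
arr[5]=6 <= 11: swap with position 3, array becomes [11, 8, 2, 6, 24, 13, 11]

Place pivot at position 4: [11, 8, 2, 6, 11, 13, 24]
Pivot position: 4

After partitioning with pivot 11, the array becomes [11, 8, 2, 6, 11, 13, 24]. The pivot is placed at index 4. All elements to the left of the pivot are <= 11, and all elements to the right are > 11.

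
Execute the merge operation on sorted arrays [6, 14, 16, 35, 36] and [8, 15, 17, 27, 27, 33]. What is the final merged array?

Merging process:

Compare 6 vs 8: take 6 from left. Merged: [6]
Compare 14 vs 8: take 8 from right. Merged: [6, 8]
Compare 14 vs 15: take 14 from left. Merged: [6, 8, 14]
Compare 16 vs 15: take 15 from right. Merged: [6, 8, 14, 15]
Compare 16 vs 17: take 16 from left. Merged: [6, 8, 14, 15, 16]
Compare 35 vs 17: take 17 from right. Merged: [6, 8, 14, 15, 16, 17]
Compare 35 vs 27: take 27 from right. Merged: [6, 8, 14, 15, 16, 17, 27]
Compare 35 vs 27: take 27 from right. Merged: [6, 8, 14, 15, 16, 17, 27, 27]
Compare 35 vs 33: take 33 from right. Merged: [6, 8, 14, 15, 16, 17, 27, 27, 33]
Append remaining from left: [35, 36]. Merged: [6, 8, 14, 15, 16, 17, 27, 27, 33, 35, 36]

Final merged array: [6, 8, 14, 15, 16, 17, 27, 27, 33, 35, 36]
Total comparisons: 9

The merged array is [6, 8, 14, 15, 16, 17, 27, 27, 33, 35, 36], requiring 9 comparisons. The merge step runs in O(n) time where n is the total number of elements.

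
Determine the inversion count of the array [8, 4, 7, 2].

Finding inversions in [8, 4, 7, 2]:

(0, 1): arr[0]=8 > arr[1]=4
(0, 2): arr[0]=8 > arr[2]=7
(0, 3): arr[0]=8 > arr[3]=2
(1, 3): arr[1]=4 > arr[3]=2
(2, 3): arr[2]=7 > arr[3]=2

Total inversions: 5

The array has 5 inversion(s): (0,1), (0,2), (0,3), (1,3), (2,3). Each pair (i,j) satisfies i < j and arr[i] > arr[j].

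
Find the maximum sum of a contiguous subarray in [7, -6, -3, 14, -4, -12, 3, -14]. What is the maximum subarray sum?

Using Kadane's algorithm on [7, -6, -3, 14, -4, -12, 3, -14]:

Scanning through the array:
Position 1 (value -6): max_ending_here = 1, max_so_far = 7
Position 2 (value -3): max_ending_here = -2, max_so_far = 7
Position 3 (value 14): max_ending_here = 14, max_so_far = 14
Position 4 (value -4): max_ending_here = 10, max_so_far = 14
Position 5 (value -12): max_ending_here = -2, max_so_far = 14
Position 6 (value 3): max_ending_here = 3, max_so_far = 14
Position 7 (value -14): max_ending_here = -11, max_so_far = 14

Maximum subarray: [14]
Maximum sum: 14

The maximum subarray is [14] with sum 14. This subarray runs from index 3 to index 3.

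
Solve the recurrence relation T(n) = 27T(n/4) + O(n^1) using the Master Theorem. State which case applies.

Master Theorem for T(n) = 27T(n/4) + O(n^1):

a = 27, b = 4, c = 1
log_b(a) = log_4(27) = 2.3774

Case 1: c = 1 < log_4(27) = 2.3774
T(n) = O(n^(log_4 27))

For T(n) = 27T(n/4) + O(n^1): log_4(27) = 2.3774. This is Case 1 of the Master Theorem (c < log_b(a), work dominated by leaves), giving O(n^(log_4 27)).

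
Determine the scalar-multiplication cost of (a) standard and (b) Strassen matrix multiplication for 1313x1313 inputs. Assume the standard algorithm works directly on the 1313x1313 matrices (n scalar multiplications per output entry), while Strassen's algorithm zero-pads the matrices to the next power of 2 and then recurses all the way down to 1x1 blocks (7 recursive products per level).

Matrix multiplication for 1313x1313 matrices:

Strassen's algorithm requires power-of-2 dimensions. Pad 1313x1313 to 2048x2048 (next power of 2).

Standard algorithm: 1313^3 = 2263571297 multiplications
Strassen's algorithm: 7^(log2(2048)) = 7^11 = 1977326743 multiplications
Savings: 2263571297 - 1977326743 = 286244554 multiplications

Standard: 2263571297 multiplications (1313^3). Strassen: 1977326743 multiplications (7^11, after padding to 2048x2048). Strassen reduces 8 recursive multiplications to 7 at each level.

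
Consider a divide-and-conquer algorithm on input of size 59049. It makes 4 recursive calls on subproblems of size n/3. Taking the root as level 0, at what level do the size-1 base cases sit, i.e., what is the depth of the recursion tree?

For divide and conquer with division factor 3:

Problem sizes at each level:
Level 0: 59049
Level 1: 19683
Level 2: 6561
Level 3: 2187
Level 4: 729
Level 5: 243
Level 6: 81
Level 7: 27
Level 8: 9
Level 9: 3
Level 10: 1

The root is level 0 and the size-1 base case is level 10 (the tree spans levels 0 through 10, i.e. 11 levels counting the root), so the depth is the number of divisions: log_3(59049) = 10

The recursion tree depth is log_3(59049) = 10. At each level, the problem size is divided by 3, so it takes 10 divisions to reduce to a base case of size 1. The algorithm makes 4 recursive calls at each level.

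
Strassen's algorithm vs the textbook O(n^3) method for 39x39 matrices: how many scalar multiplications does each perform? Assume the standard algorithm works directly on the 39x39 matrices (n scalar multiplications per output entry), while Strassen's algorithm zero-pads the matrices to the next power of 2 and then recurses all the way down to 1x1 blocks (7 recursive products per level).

Matrix multiplication for 39x39 matrices:

Strassen's algorithm requires power-of-2 dimensions. Pad 39x39 to 64x64 (next power of 2).

Standard algorithm: 39^3 = 59319 multiplications
Strassen's algorithm: 7^(log2(64)) = 7^6 = 117649 multiplications
Difference: 59319 - 117649 = -58330 (Strassen uses MORE here due to padding overhead — for small or just-over-power-of-2 n, padding can outweigh the per-level savings)

Standard: 59319 multiplications (39^3). Strassen: 117649 multiplications (7^6, after padding to 64x64). Strassen reduces 8 recursive multiplications to 7 at each level.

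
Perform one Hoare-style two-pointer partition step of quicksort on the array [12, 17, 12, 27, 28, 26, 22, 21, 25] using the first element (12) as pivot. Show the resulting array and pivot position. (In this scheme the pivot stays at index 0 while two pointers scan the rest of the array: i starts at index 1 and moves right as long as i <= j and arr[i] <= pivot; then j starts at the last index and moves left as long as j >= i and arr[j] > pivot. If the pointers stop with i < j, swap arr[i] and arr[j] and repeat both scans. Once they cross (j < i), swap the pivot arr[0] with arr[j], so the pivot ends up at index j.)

Hoare-style two-pointer partition with pivot = 12:

Initial array: [12, 17, 12, 27, 28, 26, 22, 21, 25]

Pointers start at i = 1, j = 8.
i stops at index 1 (arr[1]=17 > 12), j stops at index 2 (arr[2]=12 <= 12): swap arr[1] and arr[2], array becomes [12, 12, 17, 27, 28, 26, 22, 21, 25]
i ends at 2, j ends at 1: the pointers have crossed (j < i), so scanning stops.

Swap pivot arr[0] with arr[1] to place pivot at position 1: [12, 12, 17, 27, 28, 26, 22, 21, 25]
Pivot position: 1

After partitioning with pivot 12, the array becomes [12, 12, 17, 27, 28, 26, 22, 21, 25]. The pivot is placed at index 1. All elements to the left of the pivot are <= 12, and all elements to the right are > 12.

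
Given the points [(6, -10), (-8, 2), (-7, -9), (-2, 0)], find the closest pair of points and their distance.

Computing all pairwise distances among 4 points:

d((6, -10), (-8, 2)) = 18.4391
d((6, -10), (-7, -9)) = 13.0384
d((6, -10), (-2, 0)) = 12.8062
d((-8, 2), (-7, -9)) = 11.0454
d((-8, 2), (-2, 0)) = 6.3246 <-- minimum
d((-7, -9), (-2, 0)) = 10.2956

Closest pair: (-8, 2) and (-2, 0) with distance 6.3246

The closest pair is (-8, 2) and (-2, 0) with Euclidean distance 6.3246. For 4 points, brute-force pairwise comparison is shown above. For large n, the divide-and-conquer algorithm (sort by x, recurse on halves, check the dividing strip) achieves O(n log n).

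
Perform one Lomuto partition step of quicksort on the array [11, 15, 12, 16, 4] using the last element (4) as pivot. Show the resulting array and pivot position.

Lomuto partition with pivot = 4:

Initial array: [11, 15, 12, 16, 4]

arr[0]=11 > 4: no swap
arr[1]=15 > 4: no swap
arr[2]=12 > 4: no swap
arr[3]=16 > 4: no swap

Place pivot at position 0: [4, 15, 12, 16, 11]
Pivot position: 0

After partitioning with pivot 4, the array becomes [4, 15, 12, 16, 11]. The pivot is placed at index 0. All elements to the left of the pivot are <= 4, and all elements to the right are > 4.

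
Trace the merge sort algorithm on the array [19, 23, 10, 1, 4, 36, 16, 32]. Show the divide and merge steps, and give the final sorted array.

Merge sort trace:

Split: [19, 23, 10, 1, 4, 36, 16, 32] -> [19, 23, 10, 1] and [4, 36, 16, 32]
  Split: [19, 23, 10, 1] -> [19, 23] and [10, 1]
    Split: [19, 23] -> [19] and [23]
    Merge: [19] + [23] -> [19, 23]
    Split: [10, 1] -> [10] and [1]
    Merge: [10] + [1] -> [1, 10]
  Merge: [19, 23] + [1, 10] -> [1, 10, 19, 23]
  Split: [4, 36, 16, 32] -> [4, 36] and [16, 32]
    Split: [4, 36] -> [4] and [36]
    Merge: [4] + [36] -> [4, 36]
    Split: [16, 32] -> [16] and [32]
    Merge: [16] + [32] -> [16, 32]
  Merge: [4, 36] + [16, 32] -> [4, 16, 32, 36]
Merge: [1, 10, 19, 23] + [4, 16, 32, 36] -> [1, 4, 10, 16, 19, 23, 32, 36]

Final sorted array: [1, 4, 10, 16, 19, 23, 32, 36]

The merge sort proceeds by recursively splitting the array and merging sorted halves.
After all merges, the sorted array is [1, 4, 10, 16, 19, 23, 32, 36].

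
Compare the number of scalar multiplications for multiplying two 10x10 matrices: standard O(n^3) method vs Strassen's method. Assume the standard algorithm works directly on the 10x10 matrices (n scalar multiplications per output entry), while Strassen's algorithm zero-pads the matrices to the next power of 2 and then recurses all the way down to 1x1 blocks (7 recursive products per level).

Matrix multiplication for 10x10 matrices:

Strassen's algorithm requires power-of-2 dimensions. Pad 10x10 to 16x16 (next power of 2).

Standard algorithm: 10^3 = 1000 multiplications
Strassen's algorithm: 7^(log2(16)) = 7^4 = 2401 multiplications
Difference: 1000 - 2401 = -1401 (Strassen uses MORE here due to padding overhead — for small or just-over-power-of-2 n, padding can outweigh the per-level savings)

Standard: 1000 multiplications (10^3). Strassen: 2401 multiplications (7^4, after padding to 16x16). Strassen reduces 8 recursive multiplications to 7 at each level.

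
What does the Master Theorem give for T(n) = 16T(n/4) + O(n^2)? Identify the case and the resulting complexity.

Master Theorem for T(n) = 16T(n/4) + O(n^2):

a = 16, b = 4, c = 2
log_b(a) = log_4(16) = 2.0000

Case 2: c = 2 = log_4(16) = 2.0000
T(n) = O(n^2 log n) = O(n^2 log n)

For T(n) = 16T(n/4) + O(n^2): log_4(16) = 2.0000. This is Case 2 of the Master Theorem (c = log_b(a), equal work at all levels), giving O(n^2 log n).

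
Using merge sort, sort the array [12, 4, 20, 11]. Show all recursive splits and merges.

Merge sort trace:

Split: [12, 4, 20, 11] -> [12, 4] and [20, 11]
  Split: [12, 4] -> [12] and [4]
  Merge: [12] + [4] -> [4, 12]
  Split: [20, 11] -> [20] and [11]
  Merge: [20] + [11] -> [11, 20]
Merge: [4, 12] + [11, 20] -> [4, 11, 12, 20]

Final sorted array: [4, 11, 12, 20]

The merge sort proceeds by recursively splitting the array and merging sorted halves.
After all merges, the sorted array is [4, 11, 12, 20].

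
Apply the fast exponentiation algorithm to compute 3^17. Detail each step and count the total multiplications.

Computing 3^17 by squaring (build up from 3^1; each line after the first costs one multiplication):

3^1 = 3
3^2 = (3^1)^2 = 3^2 = 9
3^4 = (3^2)^2 = 9^2 = 81
3^8 = (3^4)^2 = 81^2 = 6561
3^16 = (3^8)^2 = 6561^2 = 43046721
3^17 = 3 * 3^16 = 3 * 43046721 = 129140163

Result: 129140163
Multiplications needed: 5 (5 lines after 3^1)

3^17 = 129140163. Using exponentiation by squaring, this requires 5 multiplications. The key idea: if the exponent is even, square the half-power; if odd, multiply by the base once.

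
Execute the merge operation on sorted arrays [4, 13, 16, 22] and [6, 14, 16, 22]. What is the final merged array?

Merging process:

Compare 4 vs 6: take 4 from left. Merged: [4]
Compare 13 vs 6: take 6 from right. Merged: [4, 6]
Compare 13 vs 14: take 13 from left. Merged: [4, 6, 13]
Compare 16 vs 14: take 14 from right. Merged: [4, 6, 13, 14]
Compare 16 vs 16: take 16 from left. Merged: [4, 6, 13, 14, 16]
Compare 22 vs 16: take 16 from right. Merged: [4, 6, 13, 14, 16, 16]
Compare 22 vs 22: take 22 from left. Merged: [4, 6, 13, 14, 16, 16, 22]
Append remaining from right: [22]. Merged: [4, 6, 13, 14, 16, 16, 22, 22]

Final merged array: [4, 6, 13, 14, 16, 16, 22, 22]
Total comparisons: 7

The merged array is [4, 6, 13, 14, 16, 16, 22, 22], requiring 7 comparisons. The merge step runs in O(n) time where n is the total number of elements.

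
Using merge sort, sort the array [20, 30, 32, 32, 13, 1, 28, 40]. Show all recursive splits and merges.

Merge sort trace:

Split: [20, 30, 32, 32, 13, 1, 28, 40] -> [20, 30, 32, 32] and [13, 1, 28, 40]
  Split: [20, 30, 32, 32] -> [20, 30] and [32, 32]
    Split: [20, 30] -> [20] and [30]
    Merge: [20] + [30] -> [20, 30]
    Split: [32, 32] -> [32] and [32]
    Merge: [32] + [32] -> [32, 32]
  Merge: [20, 30] + [32, 32] -> [20, 30, 32, 32]
  Split: [13, 1, 28, 40] -> [13, 1] and [28, 40]
    Split: [13, 1] -> [13] and [1]
    Merge: [13] + [1] -> [1, 13]
    Split: [28, 40] -> [28] and [40]
    Merge: [28] + [40] -> [28, 40]
  Merge: [1, 13] + [28, 40] -> [1, 13, 28, 40]
Merge: [20, 30, 32, 32] + [1, 13, 28, 40] -> [1, 13, 20, 28, 30, 32, 32, 40]

Final sorted array: [1, 13, 20, 28, 30, 32, 32, 40]

The merge sort proceeds by recursively splitting the array and merging sorted halves.
After all merges, the sorted array is [1, 13, 20, 28, 30, 32, 32, 40].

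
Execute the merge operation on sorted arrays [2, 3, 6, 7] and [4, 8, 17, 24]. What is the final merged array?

Merging process:

Compare 2 vs 4: take 2 from left. Merged: [2]
Compare 3 vs 4: take 3 from left. Merged: [2, 3]
Compare 6 vs 4: take 4 from right. Merged: [2, 3, 4]
Compare 6 vs 8: take 6 from left. Merged: [2, 3, 4, 6]
Compare 7 vs 8: take 7 from left. Merged: [2, 3, 4, 6, 7]
Append remaining from right: [8, 17, 24]. Merged: [2, 3, 4, 6, 7, 8, 17, 24]

Final merged array: [2, 3, 4, 6, 7, 8, 17, 24]
Total comparisons: 5

The merged array is [2, 3, 4, 6, 7, 8, 17, 24], requiring 5 comparisons. The merge step runs in O(n) time where n is the total number of elements.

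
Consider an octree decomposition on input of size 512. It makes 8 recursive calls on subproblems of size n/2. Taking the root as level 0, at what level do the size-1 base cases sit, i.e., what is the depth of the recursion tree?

For divide and conquer with division factor 2:

Problem sizes at each level:
Level 0: 512
Level 1: 256
Level 2: 128
Level 3: 64
Level 4: 32
Level 5: 16
Level 6: 8
Level 7: 4
Level 8: 2
Level 9: 1

The root is level 0 and the size-1 base case is level 9 (the tree spans levels 0 through 9, i.e. 10 levels counting the root), so the depth is the number of divisions: log_2(512) = 9

The recursion tree depth is log_2(512) = 9. At each level, the problem size is divided by 2, so it takes 9 divisions to reduce to a base case of size 1. The algorithm makes 8 recursive calls at each level.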